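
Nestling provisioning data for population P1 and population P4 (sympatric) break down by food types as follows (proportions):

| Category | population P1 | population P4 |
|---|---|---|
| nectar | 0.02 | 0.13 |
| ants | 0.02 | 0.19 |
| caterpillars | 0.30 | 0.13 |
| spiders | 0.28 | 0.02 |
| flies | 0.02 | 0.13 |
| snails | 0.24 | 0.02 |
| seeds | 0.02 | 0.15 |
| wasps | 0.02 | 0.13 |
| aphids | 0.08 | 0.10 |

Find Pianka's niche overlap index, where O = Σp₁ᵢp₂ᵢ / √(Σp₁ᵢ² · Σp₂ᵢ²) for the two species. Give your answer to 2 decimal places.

0.40

Σ p₁ᵢp₂ᵢ = 0.0026 + 0.0038 + 0.0390 + 0.0056 + 0.0026 + 0.0048 + 0.0030 + 0.0026 + 0.0080 = 0.0720
Σp_1ᵢ² = 0.02² + 0.02² + 0.30² + 0.28² + 0.02² + 0.24² + 0.02² + 0.02² + 0.08² = 0.0004 + 0.0004 + 0.0900 + 0.0784 + 0.0004 + 0.0576 + 0.0004 + 0.0004 + 0.0064 = 0.2344
Σp_2ᵢ² = 0.13² + 0.19² + 0.13² + 0.02² + 0.13² + 0.02² + 0.15² + 0.13² + 0.10² = 0.0169 + 0.0361 + 0.0169 + 0.0004 + 0.0169 + 0.0004 + 0.0225 + 0.0169 + 0.0100 = 0.1370
O = 0.0720 / √(0.2344 × 0.1370) = 0.0720 / 0.17920 = 0.4018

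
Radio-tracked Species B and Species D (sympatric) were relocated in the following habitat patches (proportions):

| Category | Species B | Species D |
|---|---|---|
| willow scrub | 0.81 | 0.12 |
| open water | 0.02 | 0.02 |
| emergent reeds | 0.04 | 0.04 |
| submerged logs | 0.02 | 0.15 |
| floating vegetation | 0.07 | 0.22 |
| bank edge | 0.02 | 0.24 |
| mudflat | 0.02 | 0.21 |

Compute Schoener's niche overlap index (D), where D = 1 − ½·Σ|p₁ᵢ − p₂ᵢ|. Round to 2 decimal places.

0.31

Σ|p₁ᵢ − p₂ᵢ| = 0.69 + 0.00 + 0.00 + 0.13 + 0.15 + 0.22 + 0.19 = 1.38
D = 1 − ½ × 1.38 = 1 − 0.690 = 0.3100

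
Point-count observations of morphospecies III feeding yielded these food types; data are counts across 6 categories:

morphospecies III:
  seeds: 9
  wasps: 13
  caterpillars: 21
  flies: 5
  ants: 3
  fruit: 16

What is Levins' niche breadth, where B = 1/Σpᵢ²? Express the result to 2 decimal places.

4.58

Proportions for morphospecies III (n=67): 9/67=0.1343, 13/67=0.1940, 21/67=0.3134, 5/67=0.0746, 3/67=0.0448, 16/67=0.2388
Σpᵢ² = 0.1343² + 0.1940² + 0.3134² + 0.0746² + 0.0448² + 0.2388² = 0.018036 + 0.037636 + 0.098220 + 0.005565 + 0.002007 + 0.057025 = 0.218489
B = 1 / 0.218489 = 4.5769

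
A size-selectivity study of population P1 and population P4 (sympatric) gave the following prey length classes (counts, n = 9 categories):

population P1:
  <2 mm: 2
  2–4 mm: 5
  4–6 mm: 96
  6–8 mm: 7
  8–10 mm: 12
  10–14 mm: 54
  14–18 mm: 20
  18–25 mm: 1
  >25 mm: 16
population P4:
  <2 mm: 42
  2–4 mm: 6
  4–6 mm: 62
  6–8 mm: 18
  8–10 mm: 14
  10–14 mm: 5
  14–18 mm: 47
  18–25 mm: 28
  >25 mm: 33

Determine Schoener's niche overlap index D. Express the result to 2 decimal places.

Proportions for population P1 (n=213): 2/213=0.0094, 5/213=0.0235, 96/213=0.4507, 7/213=0.0329, 12/213=0.0563, 54/213=0.2535, 20/213=0.0939, 1/213=0.0047, 16/213=0.0751
Proportions for population P4 (n=255): 42/255=0.1647, 6/255=0.0235, 62/255=0.2431, 18/255=0.0706, 14/255=0.0549, 5/255=0.0196, 47/255=0.1843, 28/255=0.1098, 33/255=0.1294
Σ|p₁ᵢ − p₂ᵢ| = 0.1553 + 0.0000 + 0.2076 + 0.0377 + 0.0014 + 0.2339 + 0.0904 + 0.1051 + 0.0543 = 0.8857
D = 1 − ½ × 0.8857 = 1 − 0.44285 = 0.55715

0.56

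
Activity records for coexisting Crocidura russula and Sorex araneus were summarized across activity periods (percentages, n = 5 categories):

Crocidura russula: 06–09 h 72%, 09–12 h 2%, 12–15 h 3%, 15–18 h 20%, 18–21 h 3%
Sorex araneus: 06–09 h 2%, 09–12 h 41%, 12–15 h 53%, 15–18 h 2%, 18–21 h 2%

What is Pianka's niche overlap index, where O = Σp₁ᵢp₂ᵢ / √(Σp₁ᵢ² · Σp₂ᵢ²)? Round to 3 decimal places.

0.086

Convert percentages to proportions (divide by 100).
Σ p₁ᵢp₂ᵢ = 0.0144 + 0.0082 + 0.0159 + 0.0040 + 0.0006 = 0.0431
Σp_1ᵢ² = 0.72² + 0.02² + 0.03² + 0.20² + 0.03² = 0.5184 + 0.0004 + 0.0009 + 0.0400 + 0.0009 = 0.5606
Σp_2ᵢ² = 0.02² + 0.41² + 0.53² + 0.02² + 0.02² = 0.0004 + 0.1681 + 0.2809 + 0.0004 + 0.0004 = 0.4502
O = 0.0431 / √(0.5606 × 0.4502) = 0.0431 / 0.502376 = 0.08579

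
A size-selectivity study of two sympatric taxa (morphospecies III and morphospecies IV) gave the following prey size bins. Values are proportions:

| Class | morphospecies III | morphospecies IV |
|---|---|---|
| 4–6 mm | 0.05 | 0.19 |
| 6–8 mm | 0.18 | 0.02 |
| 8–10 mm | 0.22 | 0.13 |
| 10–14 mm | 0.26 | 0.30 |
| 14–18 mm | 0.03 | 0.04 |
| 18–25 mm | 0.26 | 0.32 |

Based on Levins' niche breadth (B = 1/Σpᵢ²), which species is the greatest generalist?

morphospecies III

Σp_IIIᵢ² = 0.05² + 0.18² + 0.22² + 0.26² + 0.03² + 0.26² = 0.0025 + 0.0324 + 0.0484 + 0.0676 + 0.0009 + 0.0676 = 0.2194
B_III = 1 / 0.2194 = 4.5579
Σp_IVᵢ² = 0.19² + 0.02² + 0.13² + 0.30² + 0.04² + 0.32² = 0.0361 + 0.0004 + 0.0169 + 0.0900 + 0.0016 + 0.1024 = 0.2474
B_IV = 1 / 0.2474 = 4.0420
Highest B → broadest niche (most generalist): morphospecies III (B = 4.56).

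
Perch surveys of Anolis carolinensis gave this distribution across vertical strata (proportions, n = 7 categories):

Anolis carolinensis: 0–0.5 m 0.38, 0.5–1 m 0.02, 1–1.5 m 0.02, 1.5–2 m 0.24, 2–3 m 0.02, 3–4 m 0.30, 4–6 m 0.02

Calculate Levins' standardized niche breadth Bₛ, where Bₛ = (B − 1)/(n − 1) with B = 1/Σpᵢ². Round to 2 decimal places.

0.40

Σpᵢ² = 0.38² + 0.02² + 0.02² + 0.24² + 0.02² + 0.30² + 0.02² = 0.1444 + 0.0004 + 0.0004 + 0.0576 + 0.0004 + 0.0900 + 0.0004 = 0.2936
B = 1 / 0.2936 = 3.4060
Bₛ = (B − 1)/(n − 1) = (3.4060 − 1)/(7 − 1) = 2.4060/6 = 0.4010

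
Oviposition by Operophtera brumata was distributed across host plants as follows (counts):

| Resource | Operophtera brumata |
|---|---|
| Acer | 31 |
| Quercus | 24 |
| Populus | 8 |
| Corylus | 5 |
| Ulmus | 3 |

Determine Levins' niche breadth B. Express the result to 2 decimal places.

3.08

Proportions for Operophtera brumata (n=71): 31/71=0.4366, 24/71=0.3380, 8/71=0.1127, 5/71=0.0704, 3/71=0.0423
Σpᵢ² = 0.4366² + 0.3380² + 0.1127² + 0.0704² + 0.0423² = 0.190620 + 0.114244 + 0.012701 + 0.004956 + 0.001789 = 0.324310
B = 1 / 0.324310 = 3.0835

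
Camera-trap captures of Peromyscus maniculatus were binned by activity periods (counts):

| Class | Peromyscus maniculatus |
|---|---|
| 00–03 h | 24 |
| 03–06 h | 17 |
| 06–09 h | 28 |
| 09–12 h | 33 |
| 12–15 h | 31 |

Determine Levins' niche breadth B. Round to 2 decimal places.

4.78

Proportions for Peromyscus maniculatus (n=133): 24/133=0.1805, 17/133=0.1278, 28/133=0.2105, 33/133=0.2481, 31/133=0.2331
Σpᵢ² = 0.1805² + 0.1278² + 0.2105² + 0.2481² + 0.2331² = 0.032580 + 0.016333 + 0.044310 + 0.061554 + 0.054336 = 0.209113
B = 1 / 0.209113 = 4.7821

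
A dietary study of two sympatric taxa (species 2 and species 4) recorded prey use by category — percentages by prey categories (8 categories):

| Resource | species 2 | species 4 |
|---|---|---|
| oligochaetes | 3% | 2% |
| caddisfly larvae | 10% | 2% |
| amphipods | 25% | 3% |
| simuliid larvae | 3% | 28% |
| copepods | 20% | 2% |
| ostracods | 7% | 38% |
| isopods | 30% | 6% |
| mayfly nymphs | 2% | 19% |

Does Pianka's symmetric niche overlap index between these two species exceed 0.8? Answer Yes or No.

No

Convert percentages to proportions (divide by 100).
Σ p₁ᵢp₂ᵢ = 0.0006 + 0.0020 + 0.0075 + 0.0084 + 0.0040 + 0.0266 + 0.0180 + 0.0038 = 0.0709
Σp_1ᵢ² = 0.03² + 0.10² + 0.25² + 0.03² + 0.20² + 0.07² + 0.30² + 0.02² = 0.0009 + 0.0100 + 0.0625 + 0.0009 + 0.0400 + 0.0049 + 0.0900 + 0.0004 = 0.2096
Σp_2ᵢ² = 0.02² + 0.02² + 0.03² + 0.28² + 0.02² + 0.38² + 0.06² + 0.19² = 0.0004 + 0.0004 + 0.0009 + 0.0784 + 0.0004 + 0.1444 + 0.0036 + 0.0361 = 0.2646
O = 0.0709 / √(0.2096 × 0.2646) = 0.0709 / 0.23550 = 0.3011
O = 0.3011 < 0.8 → No.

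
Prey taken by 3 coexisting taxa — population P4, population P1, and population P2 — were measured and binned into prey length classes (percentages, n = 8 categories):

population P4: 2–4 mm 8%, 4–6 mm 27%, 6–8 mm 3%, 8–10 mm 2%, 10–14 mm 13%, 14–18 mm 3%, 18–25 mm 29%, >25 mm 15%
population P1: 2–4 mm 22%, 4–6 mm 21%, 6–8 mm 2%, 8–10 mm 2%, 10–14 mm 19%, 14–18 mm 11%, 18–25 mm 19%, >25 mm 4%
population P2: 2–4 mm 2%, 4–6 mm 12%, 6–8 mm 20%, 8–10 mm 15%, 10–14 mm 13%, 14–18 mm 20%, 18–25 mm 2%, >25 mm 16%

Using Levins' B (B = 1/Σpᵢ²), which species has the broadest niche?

Convert percentages to proportions (divide by 100).
Σp_P4ᵢ² = 0.08² + 0.27² + 0.03² + 0.02² + 0.13² + 0.03² + 0.29² + 0.15² = 0.0064 + 0.0729 + 0.0009 + 0.0004 + 0.0169 + 0.0009 + 0.0841 + 0.0225 = 0.2050
B_P4 = 1 / 0.2050 = 4.8780
Σp_P1ᵢ² = 0.22² + 0.21² + 0.02² + 0.02² + 0.19² + 0.11² + 0.19² + 0.04² = 0.0484 + 0.0441 + 0.0004 + 0.0004 + 0.0361 + 0.0121 + 0.0361 + 0.0016 = 0.1792
B_P1 = 1 / 0.1792 = 5.5804
Σp_P2ᵢ² = 0.02² + 0.12² + 0.20² + 0.15² + 0.13² + 0.20² + 0.02² + 0.16² = 0.0004 + 0.0144 + 0.0400 + 0.0225 + 0.0169 + 0.0400 + 0.0004 + 0.0256 = 0.1602
B_P2 = 1 / 0.1602 = 6.2422
Highest B → broadest niche (most generalist): population P2 (B = 6.24).

population P2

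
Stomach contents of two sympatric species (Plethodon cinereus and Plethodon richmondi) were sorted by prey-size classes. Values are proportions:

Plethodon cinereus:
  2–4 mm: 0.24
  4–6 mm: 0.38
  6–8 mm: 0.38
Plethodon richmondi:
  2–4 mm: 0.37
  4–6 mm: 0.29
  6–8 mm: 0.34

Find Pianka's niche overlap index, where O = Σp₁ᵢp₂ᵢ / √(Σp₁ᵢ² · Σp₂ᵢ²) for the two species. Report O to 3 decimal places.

Σ p₁ᵢp₂ᵢ = 0.0888 + 0.1102 + 0.1292 = 0.3282
Σp_1ᵢ² = 0.24² + 0.38² + 0.38² = 0.0576 + 0.1444 + 0.1444 = 0.3464
Σp_2ᵢ² = 0.37² + 0.29² + 0.34² = 0.1369 + 0.0841 + 0.1156 = 0.3366
O = 0.3282 / √(0.3464 × 0.3366) = 0.3282 / 0.341465 = 0.96115

0.961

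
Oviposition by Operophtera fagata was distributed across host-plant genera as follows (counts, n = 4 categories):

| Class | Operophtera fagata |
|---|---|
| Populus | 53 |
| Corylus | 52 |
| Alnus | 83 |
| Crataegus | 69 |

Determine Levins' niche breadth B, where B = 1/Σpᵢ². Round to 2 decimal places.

Proportions for Operophtera fagata (n=257): 53/257=0.2062, 52/257=0.2023, 83/257=0.3230, 69/257=0.2685
Σpᵢ² = 0.2062² + 0.2023² + 0.3230² + 0.2685² = 0.042518 + 0.040925 + 0.104329 + 0.072092 = 0.259864
B = 1 / 0.259864 = 3.8482

3.85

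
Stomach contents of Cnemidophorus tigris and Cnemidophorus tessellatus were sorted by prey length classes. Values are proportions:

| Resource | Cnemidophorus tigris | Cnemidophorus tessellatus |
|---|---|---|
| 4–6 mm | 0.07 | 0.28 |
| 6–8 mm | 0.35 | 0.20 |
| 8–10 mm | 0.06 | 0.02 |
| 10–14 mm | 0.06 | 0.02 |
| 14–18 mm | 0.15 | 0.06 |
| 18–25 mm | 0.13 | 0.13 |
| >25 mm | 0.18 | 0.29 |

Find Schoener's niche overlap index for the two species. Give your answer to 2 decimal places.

Σ|p₁ᵢ − p₂ᵢ| = 0.21 + 0.15 + 0.04 + 0.04 + 0.09 + 0.00 + 0.11 = 0.64
D = 1 − ½ × 0.64 = 1 − 0.320 = 0.6800

0.68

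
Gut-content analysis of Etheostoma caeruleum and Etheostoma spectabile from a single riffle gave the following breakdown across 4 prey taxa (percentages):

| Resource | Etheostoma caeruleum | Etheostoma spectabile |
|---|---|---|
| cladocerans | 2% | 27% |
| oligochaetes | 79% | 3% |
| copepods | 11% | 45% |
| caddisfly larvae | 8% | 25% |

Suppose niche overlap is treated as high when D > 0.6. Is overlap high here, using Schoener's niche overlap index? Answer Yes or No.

Convert percentages to proportions (divide by 100).
Σ|p₁ᵢ − p₂ᵢ| = 0.25 + 0.76 + 0.34 + 0.17 = 1.52
D = 1 − ½ × 1.52 = 1 − 0.760 = 0.2400
D = 0.2400 < 0.6 → No.

No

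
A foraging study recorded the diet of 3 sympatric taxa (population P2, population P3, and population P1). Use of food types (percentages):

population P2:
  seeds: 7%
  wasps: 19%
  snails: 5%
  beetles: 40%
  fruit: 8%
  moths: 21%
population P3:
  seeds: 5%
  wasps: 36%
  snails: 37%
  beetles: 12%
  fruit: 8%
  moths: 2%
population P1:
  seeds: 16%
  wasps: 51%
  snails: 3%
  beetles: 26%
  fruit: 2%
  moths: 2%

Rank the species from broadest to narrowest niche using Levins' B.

population P2 > population P3 > population P1

Convert percentages to proportions (divide by 100).
Σp_P2ᵢ² = 0.07² + 0.19² + 0.05² + 0.40² + 0.08² + 0.21² = 0.0049 + 0.0361 + 0.0025 + 0.1600 + 0.0064 + 0.0441 = 0.2540
B_P2 = 1 / 0.2540 = 3.9370
Σp_P3ᵢ² = 0.05² + 0.36² + 0.37² + 0.12² + 0.08² + 0.02² = 0.0025 + 0.1296 + 0.1369 + 0.0144 + 0.0064 + 0.0004 = 0.2902
B_P3 = 1 / 0.2902 = 3.4459
Σp_P1ᵢ² = 0.16² + 0.51² + 0.03² + 0.26² + 0.02² + 0.02² = 0.0256 + 0.2601 + 0.0009 + 0.0676 + 0.0004 + 0.0004 = 0.3550
B_P1 = 1 / 0.3550 = 2.8169
Ranking by B (broadest → narrowest): population P2 (3.94) > population P3 (3.45) > population P1 (2.82)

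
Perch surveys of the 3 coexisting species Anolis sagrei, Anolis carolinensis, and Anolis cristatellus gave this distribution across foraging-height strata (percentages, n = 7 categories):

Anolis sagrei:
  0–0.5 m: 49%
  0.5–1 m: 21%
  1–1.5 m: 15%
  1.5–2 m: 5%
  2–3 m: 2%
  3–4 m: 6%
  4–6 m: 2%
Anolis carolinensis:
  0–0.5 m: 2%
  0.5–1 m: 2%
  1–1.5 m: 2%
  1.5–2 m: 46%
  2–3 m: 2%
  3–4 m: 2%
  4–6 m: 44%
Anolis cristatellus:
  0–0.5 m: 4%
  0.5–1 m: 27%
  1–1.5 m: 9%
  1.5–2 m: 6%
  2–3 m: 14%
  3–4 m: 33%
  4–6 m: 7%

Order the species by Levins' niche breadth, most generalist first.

Anolis cristatellus > Anolis sagrei > Anolis carolinensis

Convert percentages to proportions (divide by 100).
Σp_sagrᵢ² = 0.49² + 0.21² + 0.15² + 0.05² + 0.02² + 0.06² + 0.02² = 0.2401 + 0.0441 + 0.0225 + 0.0025 + 0.0004 + 0.0036 + 0.0004 = 0.3136
B_sagr = 1 / 0.3136 = 3.1888
Σp_caroᵢ² = 0.02² + 0.02² + 0.02² + 0.46² + 0.02² + 0.02² + 0.44² = 0.0004 + 0.0004 + 0.0004 + 0.2116 + 0.0004 + 0.0004 + 0.1936 = 0.4072
B_caro = 1 / 0.4072 = 2.4558
Σp_crisᵢ² = 0.04² + 0.27² + 0.09² + 0.06² + 0.14² + 0.33² + 0.07² = 0.0016 + 0.0729 + 0.0081 + 0.0036 + 0.0196 + 0.1089 + 0.0049 = 0.2196
B_cris = 1 / 0.2196 = 4.5537
Ranking by B (broadest → narrowest): Anolis cristatellus (4.55) > Anolis sagrei (3.19) > Anolis carolinensis (2.46)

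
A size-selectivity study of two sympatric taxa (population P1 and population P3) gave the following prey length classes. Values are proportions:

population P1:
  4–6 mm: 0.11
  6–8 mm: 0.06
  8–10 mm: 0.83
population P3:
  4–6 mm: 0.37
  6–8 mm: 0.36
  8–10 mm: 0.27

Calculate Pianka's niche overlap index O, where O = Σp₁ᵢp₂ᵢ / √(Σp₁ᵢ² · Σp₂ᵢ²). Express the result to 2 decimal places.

Σ p₁ᵢp₂ᵢ = 0.0407 + 0.0216 + 0.2241 = 0.2864
Σp_1ᵢ² = 0.11² + 0.06² + 0.83² = 0.0121 + 0.0036 + 0.6889 = 0.7046
Σp_2ᵢ² = 0.37² + 0.36² + 0.27² = 0.1369 + 0.1296 + 0.0729 = 0.3394
O = 0.2864 / √(0.7046 × 0.3394) = 0.2864 / 0.48902 = 0.5857

0.59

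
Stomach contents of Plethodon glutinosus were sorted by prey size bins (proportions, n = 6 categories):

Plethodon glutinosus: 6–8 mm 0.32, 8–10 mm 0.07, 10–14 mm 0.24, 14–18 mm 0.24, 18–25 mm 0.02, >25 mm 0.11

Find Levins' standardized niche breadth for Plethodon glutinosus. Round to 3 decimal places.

Σpᵢ² = 0.32² + 0.07² + 0.24² + 0.24² + 0.02² + 0.11² = 0.1024 + 0.0049 + 0.0576 + 0.0576 + 0.0004 + 0.0121 = 0.2350
B = 1 / 0.2350 = 4.25532
Bₛ = (B − 1)/(n − 1) = (4.25532 − 1)/(6 − 1) = 3.25532/5 = 0.65106

0.651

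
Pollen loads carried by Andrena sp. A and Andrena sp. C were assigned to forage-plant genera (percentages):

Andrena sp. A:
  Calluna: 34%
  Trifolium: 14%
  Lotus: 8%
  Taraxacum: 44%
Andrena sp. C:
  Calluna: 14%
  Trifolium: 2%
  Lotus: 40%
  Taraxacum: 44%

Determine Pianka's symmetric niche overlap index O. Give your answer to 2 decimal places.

Convert percentages to proportions (divide by 100).
Σ p₁ᵢp₂ᵢ = 0.0476 + 0.0028 + 0.0320 + 0.1936 = 0.2760
Σp_1ᵢ² = 0.34² + 0.14² + 0.08² + 0.44² = 0.1156 + 0.0196 + 0.0064 + 0.1936 = 0.3352
Σp_2ᵢ² = 0.14² + 0.02² + 0.40² + 0.44² = 0.0196 + 0.0004 + 0.1600 + 0.1936 = 0.3736
O = 0.2760 / √(0.3352 × 0.3736) = 0.2760 / 0.35388 = 0.7799

0.78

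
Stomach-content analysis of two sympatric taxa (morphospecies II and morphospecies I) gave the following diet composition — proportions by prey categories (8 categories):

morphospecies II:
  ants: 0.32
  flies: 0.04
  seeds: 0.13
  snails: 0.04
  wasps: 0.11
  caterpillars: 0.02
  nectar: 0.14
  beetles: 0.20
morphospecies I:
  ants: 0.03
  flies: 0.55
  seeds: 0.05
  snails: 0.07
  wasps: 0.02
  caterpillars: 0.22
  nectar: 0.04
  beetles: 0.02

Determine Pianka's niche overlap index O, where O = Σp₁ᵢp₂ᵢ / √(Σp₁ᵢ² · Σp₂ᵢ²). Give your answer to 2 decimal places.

0.22

Σ p₁ᵢp₂ᵢ = 0.0096 + 0.0220 + 0.0065 + 0.0028 + 0.0022 + 0.0044 + 0.0056 + 0.0040 = 0.0571
Σp_1ᵢ² = 0.32² + 0.04² + 0.13² + 0.04² + 0.11² + 0.02² + 0.14² + 0.20² = 0.1024 + 0.0016 + 0.0169 + 0.0016 + 0.0121 + 0.0004 + 0.0196 + 0.0400 = 0.1946
Σp_2ᵢ² = 0.03² + 0.55² + 0.05² + 0.07² + 0.02² + 0.22² + 0.04² + 0.02² = 0.0009 + 0.3025 + 0.0025 + 0.0049 + 0.0004 + 0.0484 + 0.0016 + 0.0004 = 0.3616
O = 0.0571 / √(0.1946 × 0.3616) = 0.0571 / 0.26527 = 0.2153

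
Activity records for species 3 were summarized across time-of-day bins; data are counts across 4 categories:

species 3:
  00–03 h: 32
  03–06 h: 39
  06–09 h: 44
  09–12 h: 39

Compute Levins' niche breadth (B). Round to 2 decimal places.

3.95

Proportions for species 3 (n=154): 32/154=0.2078, 39/154=0.2532, 44/154=0.2857, 39/154=0.2532
Σpᵢ² = 0.2078² + 0.2532² + 0.2857² + 0.2532² = 0.043181 + 0.064110 + 0.081624 + 0.064110 = 0.253025
B = 1 / 0.253025 = 3.9522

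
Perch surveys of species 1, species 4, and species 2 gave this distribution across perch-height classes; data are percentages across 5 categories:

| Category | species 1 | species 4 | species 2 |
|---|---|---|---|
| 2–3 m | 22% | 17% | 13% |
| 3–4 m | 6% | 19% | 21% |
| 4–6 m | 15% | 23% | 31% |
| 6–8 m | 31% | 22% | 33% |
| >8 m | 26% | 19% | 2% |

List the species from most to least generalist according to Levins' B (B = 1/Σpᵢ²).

species 4 > species 1 > species 2

Convert percentages to proportions (divide by 100).
Σp_1ᵢ² = 0.22² + 0.06² + 0.15² + 0.31² + 0.26² = 0.0484 + 0.0036 + 0.0225 + 0.0961 + 0.0676 = 0.2382
B_1 = 1 / 0.2382 = 4.1982
Σp_4ᵢ² = 0.17² + 0.19² + 0.23² + 0.22² + 0.19² = 0.0289 + 0.0361 + 0.0529 + 0.0484 + 0.0361 = 0.2024
B_4 = 1 / 0.2024 = 4.9407
Σp_2ᵢ² = 0.13² + 0.21² + 0.31² + 0.33² + 0.02² = 0.0169 + 0.0441 + 0.0961 + 0.1089 + 0.0004 = 0.2664
B_2 = 1 / 0.2664 = 3.7538
Ranking by B (broadest → narrowest): species 4 (4.94) > species 1 (4.20) > species 2 (3.75)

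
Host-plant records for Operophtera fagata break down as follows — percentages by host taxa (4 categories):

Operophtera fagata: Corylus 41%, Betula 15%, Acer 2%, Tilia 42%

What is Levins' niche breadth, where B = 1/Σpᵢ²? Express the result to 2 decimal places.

2.72

Convert percentages to proportions (divide by 100).
Σpᵢ² = 0.41² + 0.15² + 0.02² + 0.42² = 0.1681 + 0.0225 + 0.0004 + 0.1764 = 0.3674
B = 1 / 0.3674 = 2.7218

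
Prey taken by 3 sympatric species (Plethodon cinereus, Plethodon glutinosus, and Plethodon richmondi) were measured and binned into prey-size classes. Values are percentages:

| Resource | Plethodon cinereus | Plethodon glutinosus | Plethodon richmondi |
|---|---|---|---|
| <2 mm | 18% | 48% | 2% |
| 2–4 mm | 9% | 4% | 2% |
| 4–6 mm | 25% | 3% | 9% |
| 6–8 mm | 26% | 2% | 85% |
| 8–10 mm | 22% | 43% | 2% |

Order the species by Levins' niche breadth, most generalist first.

Plethodon cinereus > Plethodon glutinosus > Plethodon richmondi

Convert percentages to proportions (divide by 100).
Σp_cineᵢ² = 0.18² + 0.09² + 0.25² + 0.26² + 0.22² = 0.0324 + 0.0081 + 0.0625 + 0.0676 + 0.0484 = 0.2190
B_cine = 1 / 0.2190 = 4.5662
Σp_glutᵢ² = 0.48² + 0.04² + 0.03² + 0.02² + 0.43² = 0.2304 + 0.0016 + 0.0009 + 0.0004 + 0.1849 = 0.4182
B_glut = 1 / 0.4182 = 2.3912
Σp_richᵢ² = 0.02² + 0.02² + 0.09² + 0.85² + 0.02² = 0.0004 + 0.0004 + 0.0081 + 0.7225 + 0.0004 = 0.7318
B_rich = 1 / 0.7318 = 1.3665
Ranking by B (broadest → narrowest): Plethodon cinereus (4.57) > Plethodon glutinosus (2.39) > Plethodon richmondi (1.37)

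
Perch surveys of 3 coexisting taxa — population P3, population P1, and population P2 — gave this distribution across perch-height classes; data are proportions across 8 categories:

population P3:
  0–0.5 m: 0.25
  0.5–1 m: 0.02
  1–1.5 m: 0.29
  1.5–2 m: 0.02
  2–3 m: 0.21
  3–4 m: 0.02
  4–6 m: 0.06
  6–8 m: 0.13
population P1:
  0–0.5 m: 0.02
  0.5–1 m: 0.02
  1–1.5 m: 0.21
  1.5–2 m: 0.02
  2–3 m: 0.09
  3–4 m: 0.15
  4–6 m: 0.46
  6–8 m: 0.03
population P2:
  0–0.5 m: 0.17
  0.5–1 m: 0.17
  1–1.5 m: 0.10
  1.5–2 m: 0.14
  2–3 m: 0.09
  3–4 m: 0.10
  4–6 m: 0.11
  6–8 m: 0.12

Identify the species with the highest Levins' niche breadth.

Σp_P3ᵢ² = 0.25² + 0.02² + 0.29² + 0.02² + 0.21² + 0.02² + 0.06² + 0.13² = 0.0625 + 0.0004 + 0.0841 + 0.0004 + 0.0441 + 0.0004 + 0.0036 + 0.0169 = 0.2124
B_P3 = 1 / 0.2124 = 4.7081
Σp_P1ᵢ² = 0.02² + 0.02² + 0.21² + 0.02² + 0.09² + 0.15² + 0.46² + 0.03² = 0.0004 + 0.0004 + 0.0441 + 0.0004 + 0.0081 + 0.0225 + 0.2116 + 0.0009 = 0.2884
B_P1 = 1 / 0.2884 = 3.4674
Σp_P2ᵢ² = 0.17² + 0.17² + 0.10² + 0.14² + 0.09² + 0.10² + 0.11² + 0.12² = 0.0289 + 0.0289 + 0.0100 + 0.0196 + 0.0081 + 0.0100 + 0.0121 + 0.0144 = 0.1320
B_P2 = 1 / 0.1320 = 7.5758
Highest B → broadest niche (most generalist): population P2 (B = 7.58).

population P2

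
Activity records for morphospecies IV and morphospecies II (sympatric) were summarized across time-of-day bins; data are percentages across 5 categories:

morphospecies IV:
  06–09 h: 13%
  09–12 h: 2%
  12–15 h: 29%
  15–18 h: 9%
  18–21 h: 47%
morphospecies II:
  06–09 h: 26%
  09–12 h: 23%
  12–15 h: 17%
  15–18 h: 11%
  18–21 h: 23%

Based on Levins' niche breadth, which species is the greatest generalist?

morphospecies II

Convert percentages to proportions (divide by 100).
Σp_IVᵢ² = 0.13² + 0.02² + 0.29² + 0.09² + 0.47² = 0.0169 + 0.0004 + 0.0841 + 0.0081 + 0.2209 = 0.3304
B_IV = 1 / 0.3304 = 3.0266
Σp_IIᵢ² = 0.26² + 0.23² + 0.17² + 0.11² + 0.23² = 0.0676 + 0.0529 + 0.0289 + 0.0121 + 0.0529 = 0.2144
B_II = 1 / 0.2144 = 4.6642
Highest B → broadest niche (most generalist): morphospecies II (B = 4.66).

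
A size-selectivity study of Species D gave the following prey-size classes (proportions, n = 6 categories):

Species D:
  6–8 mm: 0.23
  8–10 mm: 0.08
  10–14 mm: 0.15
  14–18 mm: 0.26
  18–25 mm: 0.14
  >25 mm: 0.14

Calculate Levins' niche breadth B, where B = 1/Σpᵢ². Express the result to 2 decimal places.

5.30

Σpᵢ² = 0.23² + 0.08² + 0.15² + 0.26² + 0.14² + 0.14² = 0.0529 + 0.0064 + 0.0225 + 0.0676 + 0.0196 + 0.0196 = 0.1886
B = 1 / 0.1886 = 5.3022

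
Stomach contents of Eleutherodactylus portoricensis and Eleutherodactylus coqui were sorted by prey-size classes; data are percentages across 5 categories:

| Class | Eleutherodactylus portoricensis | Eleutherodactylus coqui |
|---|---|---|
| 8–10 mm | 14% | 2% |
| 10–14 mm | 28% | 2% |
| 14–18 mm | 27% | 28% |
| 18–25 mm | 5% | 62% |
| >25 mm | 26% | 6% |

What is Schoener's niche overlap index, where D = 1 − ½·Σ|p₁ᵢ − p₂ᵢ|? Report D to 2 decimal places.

Convert percentages to proportions (divide by 100).
Σ|p₁ᵢ − p₂ᵢ| = 0.12 + 0.26 + 0.01 + 0.57 + 0.20 = 1.16
D = 1 − ½ × 1.16 = 1 − 0.580 = 0.4200

0.42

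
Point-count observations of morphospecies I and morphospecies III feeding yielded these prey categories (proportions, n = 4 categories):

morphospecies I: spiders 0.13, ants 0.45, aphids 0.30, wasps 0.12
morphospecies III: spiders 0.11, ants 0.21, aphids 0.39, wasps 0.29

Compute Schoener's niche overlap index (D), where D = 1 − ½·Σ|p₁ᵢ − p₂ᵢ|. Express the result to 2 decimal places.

0.74

Σ|p₁ᵢ − p₂ᵢ| = 0.02 + 0.24 + 0.09 + 0.17 = 0.52
D = 1 − ½ × 0.52 = 1 − 0.260 = 0.7400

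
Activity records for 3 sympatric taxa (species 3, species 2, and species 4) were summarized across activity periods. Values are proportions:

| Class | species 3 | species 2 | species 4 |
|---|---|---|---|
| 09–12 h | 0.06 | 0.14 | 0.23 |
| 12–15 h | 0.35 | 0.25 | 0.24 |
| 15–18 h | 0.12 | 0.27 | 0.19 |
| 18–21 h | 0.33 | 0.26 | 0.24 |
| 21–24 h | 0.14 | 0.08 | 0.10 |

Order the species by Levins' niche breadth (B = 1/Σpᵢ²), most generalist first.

species 4 > species 2 > species 3

Σp_3ᵢ² = 0.06² + 0.35² + 0.12² + 0.33² + 0.14² = 0.0036 + 0.1225 + 0.0144 + 0.1089 + 0.0196 = 0.2690
B_3 = 1 / 0.2690 = 3.7175
Σp_2ᵢ² = 0.14² + 0.25² + 0.27² + 0.26² + 0.08² = 0.0196 + 0.0625 + 0.0729 + 0.0676 + 0.0064 = 0.2290
B_2 = 1 / 0.2290 = 4.3668
Σp_4ᵢ² = 0.23² + 0.24² + 0.19² + 0.24² + 0.10² = 0.0529 + 0.0576 + 0.0361 + 0.0576 + 0.0100 = 0.2142
B_4 = 1 / 0.2142 = 4.6685
Ranking by B (broadest → narrowest): species 4 (4.67) > species 2 (4.37) > species 3 (3.72)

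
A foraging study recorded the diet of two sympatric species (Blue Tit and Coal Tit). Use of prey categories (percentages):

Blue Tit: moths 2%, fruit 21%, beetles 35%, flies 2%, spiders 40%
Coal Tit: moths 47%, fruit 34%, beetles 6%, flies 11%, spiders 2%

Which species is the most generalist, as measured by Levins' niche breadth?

Convert percentages to proportions (divide by 100).
Σp_Blueᵢ² = 0.02² + 0.21² + 0.35² + 0.02² + 0.40² = 0.0004 + 0.0441 + 0.1225 + 0.0004 + 0.1600 = 0.3274
B_Blue = 1 / 0.3274 = 3.0544
Σp_Coalᵢ² = 0.47² + 0.34² + 0.06² + 0.11² + 0.02² = 0.2209 + 0.1156 + 0.0036 + 0.0121 + 0.0004 = 0.3526
B_Coal = 1 / 0.3526 = 2.8361
Highest B → broadest niche (most generalist): Blue Tit (B = 3.05).

Blue Tit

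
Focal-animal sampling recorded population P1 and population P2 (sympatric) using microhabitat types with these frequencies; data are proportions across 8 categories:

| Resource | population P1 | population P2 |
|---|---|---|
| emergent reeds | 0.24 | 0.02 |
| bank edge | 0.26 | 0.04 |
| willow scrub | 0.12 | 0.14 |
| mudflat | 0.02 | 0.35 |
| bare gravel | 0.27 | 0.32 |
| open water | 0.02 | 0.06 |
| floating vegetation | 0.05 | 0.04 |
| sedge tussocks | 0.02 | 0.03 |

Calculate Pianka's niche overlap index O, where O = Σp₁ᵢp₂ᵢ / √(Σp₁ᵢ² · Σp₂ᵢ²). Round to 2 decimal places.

0.55

Σ p₁ᵢp₂ᵢ = 0.0048 + 0.0104 + 0.0168 + 0.0070 + 0.0864 + 0.0012 + 0.0020 + 0.0006 = 0.1292
Σp_1ᵢ² = 0.24² + 0.26² + 0.12² + 0.02² + 0.27² + 0.02² + 0.05² + 0.02² = 0.0576 + 0.0676 + 0.0144 + 0.0004 + 0.0729 + 0.0004 + 0.0025 + 0.0004 = 0.2162
Σp_2ᵢ² = 0.02² + 0.04² + 0.14² + 0.35² + 0.32² + 0.06² + 0.04² + 0.03² = 0.0004 + 0.0016 + 0.0196 + 0.1225 + 0.1024 + 0.0036 + 0.0016 + 0.0009 = 0.2526
O = 0.1292 / √(0.2162 × 0.2526) = 0.1292 / 0.23369 = 0.5529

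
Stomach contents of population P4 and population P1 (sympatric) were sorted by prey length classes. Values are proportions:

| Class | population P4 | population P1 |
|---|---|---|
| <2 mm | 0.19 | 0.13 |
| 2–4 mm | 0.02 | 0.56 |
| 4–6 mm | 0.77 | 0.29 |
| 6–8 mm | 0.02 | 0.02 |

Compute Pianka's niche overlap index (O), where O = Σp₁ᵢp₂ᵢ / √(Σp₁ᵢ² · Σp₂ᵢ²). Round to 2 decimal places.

Σ p₁ᵢp₂ᵢ = 0.0247 + 0.0112 + 0.2233 + 0.0004 = 0.2596
Σp_1ᵢ² = 0.19² + 0.02² + 0.77² + 0.02² = 0.0361 + 0.0004 + 0.5929 + 0.0004 = 0.6298
Σp_2ᵢ² = 0.13² + 0.56² + 0.29² + 0.02² = 0.0169 + 0.3136 + 0.0841 + 0.0004 = 0.4150
O = 0.2596 / √(0.6298 × 0.4150) = 0.2596 / 0.51124 = 0.5078

0.51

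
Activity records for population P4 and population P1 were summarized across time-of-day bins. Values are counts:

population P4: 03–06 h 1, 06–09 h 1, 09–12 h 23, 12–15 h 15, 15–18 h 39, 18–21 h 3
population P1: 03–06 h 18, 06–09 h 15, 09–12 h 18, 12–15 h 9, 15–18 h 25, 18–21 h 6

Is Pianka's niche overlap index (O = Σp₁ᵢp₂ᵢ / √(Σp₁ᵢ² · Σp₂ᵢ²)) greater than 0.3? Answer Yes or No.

Proportions for population P4 (n=82): 1/82=0.0122, 1/82=0.0122, 23/82=0.2805, 15/82=0.1829, 39/82=0.4756, 3/82=0.0366
Proportions for population P1 (n=91): 18/91=0.1978, 15/91=0.1648, 18/91=0.1978, 9/91=0.0989, 25/91=0.2747, 6/91=0.0659
Σ p₁ᵢp₂ᵢ = 0.002413 + 0.002011 + 0.055483 + 0.018089 + 0.130647 + 0.002412 = 0.211055
Σp_1ᵢ² = 0.0122² + 0.0122² + 0.2805² + 0.1829² + 0.4756² + 0.0366² = 0.000149 + 0.000149 + 0.078680 + 0.033452 + 0.226195 + 0.001340 = 0.339965
Σp_2ᵢ² = 0.1978² + 0.1648² + 0.1978² + 0.0989² + 0.2747² + 0.0659² = 0.039125 + 0.027159 + 0.039125 + 0.009781 + 0.075460 + 0.004343 = 0.194993
O = 0.211055 / √(0.339965 × 0.194993) = 0.211055 / 0.2574700 = 0.8197
O = 0.8197 > 0.3 → Yes.

Yes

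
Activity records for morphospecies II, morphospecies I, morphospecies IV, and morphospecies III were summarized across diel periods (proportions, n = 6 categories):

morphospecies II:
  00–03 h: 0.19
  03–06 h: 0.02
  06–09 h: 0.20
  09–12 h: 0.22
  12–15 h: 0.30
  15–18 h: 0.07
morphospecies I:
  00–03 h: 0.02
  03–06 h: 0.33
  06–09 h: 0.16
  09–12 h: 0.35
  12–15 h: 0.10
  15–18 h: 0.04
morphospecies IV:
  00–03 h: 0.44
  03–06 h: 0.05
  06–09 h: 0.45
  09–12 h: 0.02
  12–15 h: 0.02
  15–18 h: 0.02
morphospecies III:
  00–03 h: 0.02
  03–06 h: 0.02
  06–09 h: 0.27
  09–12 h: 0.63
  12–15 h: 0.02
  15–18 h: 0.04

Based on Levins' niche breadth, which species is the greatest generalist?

morphospecies II

Σp_IIᵢ² = 0.19² + 0.02² + 0.20² + 0.22² + 0.30² + 0.07² = 0.0361 + 0.0004 + 0.0400 + 0.0484 + 0.0900 + 0.0049 = 0.2198
B_II = 1 / 0.2198 = 4.5496
Σp_Iᵢ² = 0.02² + 0.33² + 0.16² + 0.35² + 0.10² + 0.04² = 0.0004 + 0.1089 + 0.0256 + 0.1225 + 0.0100 + 0.0016 = 0.2690
B_I = 1 / 0.2690 = 3.7175
Σp_IVᵢ² = 0.44² + 0.05² + 0.45² + 0.02² + 0.02² + 0.02² = 0.1936 + 0.0025 + 0.2025 + 0.0004 + 0.0004 + 0.0004 = 0.3998
B_IV = 1 / 0.3998 = 2.5013
Σp_IIIᵢ² = 0.02² + 0.02² + 0.27² + 0.63² + 0.02² + 0.04² = 0.0004 + 0.0004 + 0.0729 + 0.3969 + 0.0004 + 0.0016 = 0.4726
B_III = 1 / 0.4726 = 2.1160
Highest B → broadest niche (most generalist): morphospecies II (B = 4.55).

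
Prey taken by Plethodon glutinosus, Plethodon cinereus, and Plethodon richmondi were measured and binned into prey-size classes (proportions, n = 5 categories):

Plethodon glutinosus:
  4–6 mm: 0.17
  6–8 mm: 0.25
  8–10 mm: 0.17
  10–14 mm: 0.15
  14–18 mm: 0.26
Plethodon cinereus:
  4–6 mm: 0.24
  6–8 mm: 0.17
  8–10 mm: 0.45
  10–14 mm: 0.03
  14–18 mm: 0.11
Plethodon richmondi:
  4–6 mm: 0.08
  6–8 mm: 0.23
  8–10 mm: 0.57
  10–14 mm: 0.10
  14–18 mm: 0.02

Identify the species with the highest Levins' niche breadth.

Plethodon glutinosus

Σp_glutᵢ² = 0.17² + 0.25² + 0.17² + 0.15² + 0.26² = 0.0289 + 0.0625 + 0.0289 + 0.0225 + 0.0676 = 0.2104
B_glut = 1 / 0.2104 = 4.7529
Σp_cineᵢ² = 0.24² + 0.17² + 0.45² + 0.03² + 0.11² = 0.0576 + 0.0289 + 0.2025 + 0.0009 + 0.0121 = 0.3020
B_cine = 1 / 0.3020 = 3.3113
Σp_richᵢ² = 0.08² + 0.23² + 0.57² + 0.10² + 0.02² = 0.0064 + 0.0529 + 0.3249 + 0.0100 + 0.0004 = 0.3946
B_rich = 1 / 0.3946 = 2.5342
Highest B → broadest niche (most generalist): Plethodon glutinosus (B = 4.75).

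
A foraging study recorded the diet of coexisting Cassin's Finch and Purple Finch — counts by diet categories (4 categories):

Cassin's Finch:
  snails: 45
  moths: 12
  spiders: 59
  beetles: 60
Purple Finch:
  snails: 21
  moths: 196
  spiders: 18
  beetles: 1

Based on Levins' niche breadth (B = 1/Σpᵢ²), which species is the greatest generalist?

Proportions for Cassin's Finch (n=176): 45/176=0.2557, 12/176=0.0682, 59/176=0.3352, 60/176=0.3409
Proportions for Purple Finch (n=236): 21/236=0.0890, 196/236=0.8305, 18/236=0.0763, 1/236=0.0042
Σp_Cassᵢ² = 0.2557² + 0.0682² + 0.3352² + 0.3409² = 0.065382 + 0.004651 + 0.112359 + 0.116213 = 0.298605
B_Cass = 1 / 0.298605 = 3.3489
Σp_Purpᵢ² = 0.0890² + 0.8305² + 0.0763² + 0.0042² = 0.007921 + 0.689730 + 0.005822 + 0.000018 = 0.703491
B_Purp = 1 / 0.703491 = 1.4215
Highest B → broadest niche (most generalist): Cassin's Finch (B = 3.35).

Cassin's Finch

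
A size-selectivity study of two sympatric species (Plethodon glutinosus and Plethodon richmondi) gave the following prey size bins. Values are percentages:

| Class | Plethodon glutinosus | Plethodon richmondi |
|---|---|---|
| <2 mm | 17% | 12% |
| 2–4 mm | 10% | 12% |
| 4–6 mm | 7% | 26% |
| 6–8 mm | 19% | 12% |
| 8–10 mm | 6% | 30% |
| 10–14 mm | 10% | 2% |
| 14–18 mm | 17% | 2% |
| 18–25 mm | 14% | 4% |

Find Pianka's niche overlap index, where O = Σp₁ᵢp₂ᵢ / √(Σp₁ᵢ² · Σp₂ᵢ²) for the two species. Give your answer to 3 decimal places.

0.603

Convert percentages to proportions (divide by 100).
Σ p₁ᵢp₂ᵢ = 0.0204 + 0.0120 + 0.0182 + 0.0228 + 0.0180 + 0.0020 + 0.0034 + 0.0056 = 0.1024
Σp_1ᵢ² = 0.17² + 0.10² + 0.07² + 0.19² + 0.06² + 0.10² + 0.17² + 0.14² = 0.0289 + 0.0100 + 0.0049 + 0.0361 + 0.0036 + 0.0100 + 0.0289 + 0.0196 = 0.1420
Σp_2ᵢ² = 0.12² + 0.12² + 0.26² + 0.12² + 0.30² + 0.02² + 0.02² + 0.04² = 0.0144 + 0.0144 + 0.0676 + 0.0144 + 0.0900 + 0.0004 + 0.0004 + 0.0016 = 0.2032
O = 0.1024 / √(0.1420 × 0.2032) = 0.1024 / 0.169866 = 0.60283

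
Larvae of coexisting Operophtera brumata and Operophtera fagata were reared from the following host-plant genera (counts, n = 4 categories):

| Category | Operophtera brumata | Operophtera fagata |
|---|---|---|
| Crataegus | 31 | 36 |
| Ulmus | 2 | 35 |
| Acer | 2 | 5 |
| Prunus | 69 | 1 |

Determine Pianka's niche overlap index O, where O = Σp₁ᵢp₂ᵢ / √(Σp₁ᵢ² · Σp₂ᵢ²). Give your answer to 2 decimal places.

Proportions for Operophtera brumata (n=104): 31/104=0.2981, 2/104=0.0192, 2/104=0.0192, 69/104=0.6635
Proportions for Operophtera fagata (n=77): 36/77=0.4675, 35/77=0.4545, 5/77=0.0649, 1/77=0.0130
Σ p₁ᵢp₂ᵢ = 0.139362 + 0.008726 + 0.001246 + 0.008626 = 0.157960
Σp_1ᵢ² = 0.2981² + 0.0192² + 0.0192² + 0.6635² = 0.088864 + 0.000369 + 0.000369 + 0.440232 = 0.529834
Σp_2ᵢ² = 0.4675² + 0.4545² + 0.0649² + 0.0130² = 0.218556 + 0.206570 + 0.004212 + 0.000169 = 0.429507
O = 0.157960 / √(0.529834 × 0.429507) = 0.157960 / 0.4770403 = 0.3311

0.33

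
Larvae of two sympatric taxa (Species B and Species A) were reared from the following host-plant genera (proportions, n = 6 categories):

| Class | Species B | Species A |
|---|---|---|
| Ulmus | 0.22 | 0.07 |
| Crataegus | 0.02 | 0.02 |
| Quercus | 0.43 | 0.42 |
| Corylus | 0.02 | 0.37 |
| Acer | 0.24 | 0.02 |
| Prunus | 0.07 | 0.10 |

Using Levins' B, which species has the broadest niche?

Σp_Bᵢ² = 0.22² + 0.02² + 0.43² + 0.02² + 0.24² + 0.07² = 0.0484 + 0.0004 + 0.1849 + 0.0004 + 0.0576 + 0.0049 = 0.2966
B_B = 1 / 0.2966 = 3.3715
Σp_Aᵢ² = 0.07² + 0.02² + 0.42² + 0.37² + 0.02² + 0.10² = 0.0049 + 0.0004 + 0.1764 + 0.1369 + 0.0004 + 0.0100 = 0.3290
B_A = 1 / 0.3290 = 3.0395
Highest B → broadest niche (most generalist): Species B (B = 3.37).

Species B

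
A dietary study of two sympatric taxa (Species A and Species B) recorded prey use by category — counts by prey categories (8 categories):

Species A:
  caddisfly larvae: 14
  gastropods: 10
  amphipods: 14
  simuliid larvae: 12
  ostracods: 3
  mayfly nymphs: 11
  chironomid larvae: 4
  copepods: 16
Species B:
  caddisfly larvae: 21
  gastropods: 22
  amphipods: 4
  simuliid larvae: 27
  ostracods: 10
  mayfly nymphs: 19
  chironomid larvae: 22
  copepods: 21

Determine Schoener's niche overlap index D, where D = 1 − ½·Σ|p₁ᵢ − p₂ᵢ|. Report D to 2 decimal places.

0.79

Proportions for Species A (n=84): 14/84=0.1667, 10/84=0.1190, 14/84=0.1667, 12/84=0.1429, 3/84=0.0357, 11/84=0.1310, 4/84=0.0476, 16/84=0.1905
Proportions for Species B (n=146): 21/146=0.1438, 22/146=0.1507, 4/146=0.0274, 27/146=0.1849, 10/146=0.0685, 19/146=0.1301, 22/146=0.1507, 21/146=0.1438
Σ|p₁ᵢ − p₂ᵢ| = 0.0229 + 0.0317 + 0.1393 + 0.0420 + 0.0328 + 0.0009 + 0.1031 + 0.0467 = 0.4194
D = 1 − ½ × 0.4194 = 1 − 0.20970 = 0.79030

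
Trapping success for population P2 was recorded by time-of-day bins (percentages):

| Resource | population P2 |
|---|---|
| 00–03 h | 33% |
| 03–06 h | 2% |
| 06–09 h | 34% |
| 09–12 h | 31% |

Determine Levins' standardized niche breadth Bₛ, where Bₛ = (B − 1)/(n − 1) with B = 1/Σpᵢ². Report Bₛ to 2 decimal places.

0.71

Convert percentages to proportions (divide by 100).
Σpᵢ² = 0.33² + 0.02² + 0.34² + 0.31² = 0.1089 + 0.0004 + 0.1156 + 0.0961 = 0.3210
B = 1 / 0.3210 = 3.1153
Bₛ = (B − 1)/(n − 1) = (3.1153 − 1)/(4 − 1) = 2.1153/3 = 0.7051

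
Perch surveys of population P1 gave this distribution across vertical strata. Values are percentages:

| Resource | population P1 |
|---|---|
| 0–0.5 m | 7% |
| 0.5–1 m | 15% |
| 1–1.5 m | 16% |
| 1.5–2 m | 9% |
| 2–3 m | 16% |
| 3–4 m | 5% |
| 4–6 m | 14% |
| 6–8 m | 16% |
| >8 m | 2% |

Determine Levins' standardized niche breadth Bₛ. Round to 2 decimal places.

0.80

Convert percentages to proportions (divide by 100).
Σpᵢ² = 0.07² + 0.15² + 0.16² + 0.09² + 0.16² + 0.05² + 0.14² + 0.16² + 0.02² = 0.0049 + 0.0225 + 0.0256 + 0.0081 + 0.0256 + 0.0025 + 0.0196 + 0.0256 + 0.0004 = 0.1348
B = 1 / 0.1348 = 7.4184
Bₛ = (B − 1)/(n − 1) = (7.4184 − 1)/(9 − 1) = 6.4184/8 = 0.8023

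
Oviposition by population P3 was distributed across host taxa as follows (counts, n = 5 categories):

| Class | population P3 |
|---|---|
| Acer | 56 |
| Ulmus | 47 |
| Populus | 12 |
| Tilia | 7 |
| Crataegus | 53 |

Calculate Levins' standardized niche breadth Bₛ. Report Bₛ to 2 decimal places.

0.67

Proportions for population P3 (n=175): 56/175=0.3200, 47/175=0.2686, 12/175=0.0686, 7/175=0.0400, 53/175=0.3029
Σpᵢ² = 0.3200² + 0.2686² + 0.0686² + 0.0400² + 0.3029² = 0.102400 + 0.072146 + 0.004706 + 0.001600 + 0.091748 = 0.272600
B = 1 / 0.272600 = 3.6684
Bₛ = (B − 1)/(n − 1) = (3.6684 − 1)/(5 − 1) = 2.6684/4 = 0.6671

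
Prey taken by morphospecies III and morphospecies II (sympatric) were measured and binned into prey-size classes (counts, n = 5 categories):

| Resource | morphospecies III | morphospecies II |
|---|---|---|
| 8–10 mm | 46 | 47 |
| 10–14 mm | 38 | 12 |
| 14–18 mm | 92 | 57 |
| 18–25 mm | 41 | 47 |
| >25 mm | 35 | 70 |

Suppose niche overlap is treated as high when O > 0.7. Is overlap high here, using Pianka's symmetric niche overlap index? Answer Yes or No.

Yes

Proportions for morphospecies III (n=252): 46/252=0.1825, 38/252=0.1508, 92/252=0.3651, 41/252=0.1627, 35/252=0.1389
Proportions for morphospecies II (n=233): 47/233=0.2017, 12/233=0.0515, 57/233=0.2446, 47/233=0.2017, 70/233=0.3004
Σ p₁ᵢp₂ᵢ = 0.036810 + 0.007766 + 0.089303 + 0.032817 + 0.041726 = 0.208422
Σp_1ᵢ² = 0.1825² + 0.1508² + 0.3651² + 0.1627² + 0.1389² = 0.033306 + 0.022741 + 0.133298 + 0.026471 + 0.019293 = 0.235109
Σp_2ᵢ² = 0.2017² + 0.0515² + 0.2446² + 0.2017² + 0.3004² = 0.040683 + 0.002652 + 0.059829 + 0.040683 + 0.090240 = 0.234087
O = 0.208422 / √(0.235109 × 0.234087) = 0.208422 / 0.2345974 = 0.8884
O = 0.8884 > 0.7 → Yes.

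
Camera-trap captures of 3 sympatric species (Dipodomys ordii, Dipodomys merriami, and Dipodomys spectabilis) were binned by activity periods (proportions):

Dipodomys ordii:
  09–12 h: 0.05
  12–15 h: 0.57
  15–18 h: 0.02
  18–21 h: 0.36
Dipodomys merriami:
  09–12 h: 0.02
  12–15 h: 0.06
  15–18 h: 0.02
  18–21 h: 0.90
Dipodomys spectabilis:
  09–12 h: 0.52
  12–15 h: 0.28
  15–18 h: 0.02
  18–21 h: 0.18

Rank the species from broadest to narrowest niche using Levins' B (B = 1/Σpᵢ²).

Σp_ordiᵢ² = 0.05² + 0.57² + 0.02² + 0.36² = 0.0025 + 0.3249 + 0.0004 + 0.1296 = 0.4574
B_ordi = 1 / 0.4574 = 2.1863
Σp_merrᵢ² = 0.02² + 0.06² + 0.02² + 0.90² = 0.0004 + 0.0036 + 0.0004 + 0.8100 = 0.8144
B_merr = 1 / 0.8144 = 1.2279
Σp_specᵢ² = 0.52² + 0.28² + 0.02² + 0.18² = 0.2704 + 0.0784 + 0.0004 + 0.0324 = 0.3816
B_spec = 1 / 0.3816 = 2.6205
Ranking by B (broadest → narrowest): Dipodomys spectabilis (2.62) > Dipodomys ordii (2.19) > Dipodomys merriami (1.23)

Dipodomys spectabilis > Dipodomys ordii > Dipodomys merriami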